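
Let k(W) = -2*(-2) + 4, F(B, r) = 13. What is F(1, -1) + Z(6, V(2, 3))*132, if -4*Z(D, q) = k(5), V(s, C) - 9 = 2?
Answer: -251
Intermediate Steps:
V(s, C) = 11 (V(s, C) = 9 + 2 = 11)
k(W) = 8 (k(W) = 4 + 4 = 8)
Z(D, q) = -2 (Z(D, q) = -¼*8 = -2)
F(1, -1) + Z(6, V(2, 3))*132 = 13 - 2*132 = 13 - 264 = -251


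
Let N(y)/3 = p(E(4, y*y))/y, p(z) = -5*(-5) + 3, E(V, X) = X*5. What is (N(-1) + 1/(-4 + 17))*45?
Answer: -49095/13 ≈ -3776.5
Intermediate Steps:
E(V, X) = 5*X
p(z) = 28 (p(z) = 25 + 3 = 28)
N(y) = 84/y (N(y) = 3*(28/y) = 84/y)
(N(-1) + 1/(-4 + 17))*45 = (84/(-1) + 1/(-4 + 17))*45 = (84*(-1) + 1/13)*45 = (-84 + 1/13)*45 = -1091/13*45 = -49095/13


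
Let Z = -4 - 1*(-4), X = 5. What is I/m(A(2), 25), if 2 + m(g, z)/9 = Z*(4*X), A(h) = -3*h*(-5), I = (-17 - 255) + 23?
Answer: 83/6 ≈ 13.833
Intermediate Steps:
I = -249 (I = -272 + 23 = -249)
Z = 0 (Z = -4 + 4 = 0)
A(h) = 15*h
m(g, z) = -18 (m(g, z) = -18 + 9*(0*(4*5)) = -18 + 9*(0*20) = -18 + 9*0 = -18 + 0 = -18)
I/m(A(2), 25) = -249/(-18) = -249*(-1/18) = 83/6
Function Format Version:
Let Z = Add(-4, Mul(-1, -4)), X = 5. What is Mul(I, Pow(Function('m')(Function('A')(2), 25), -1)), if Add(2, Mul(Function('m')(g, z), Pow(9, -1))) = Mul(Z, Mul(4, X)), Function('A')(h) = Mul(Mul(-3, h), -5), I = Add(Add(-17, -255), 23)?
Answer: Rational(83, 6) ≈ 13.833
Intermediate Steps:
I = -249 (I = Add(-272, 23) = -249)
Z = 0 (Z = Add(-4, 4) = 0)
Function('A')(h) = Mul(15, h)
Function('m')(g, z) = -18 (Function('m')(g, z) = Add(-18, Mul(9, Mul(0, Mul(4, 5)))) = Add(-18, Mul(9, Mul(0, 20))) = Add(-18, Mul(9, 0)) = Add(-18, 0) = -18)
Mul(I, Pow(Function('m')(Function('A')(2), 25), -1)) = Mul(-249, Pow(-18, -1)) = Mul(-249, Rational(-1, 18)) = Rational(83, 6)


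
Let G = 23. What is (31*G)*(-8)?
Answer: -5704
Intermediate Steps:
(31*G)*(-8) = (31*23)*(-8) = 713*(-8) = -5704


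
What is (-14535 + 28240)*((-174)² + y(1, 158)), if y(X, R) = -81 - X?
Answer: 413808770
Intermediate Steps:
(-14535 + 28240)*((-174)² + y(1, 158)) = (-14535 + 28240)*((-174)² + (-81 - 1*1)) = 13705*(30276 + (-81 - 1)) = 13705*(30276 - 82) = 13705*30194 = 413808770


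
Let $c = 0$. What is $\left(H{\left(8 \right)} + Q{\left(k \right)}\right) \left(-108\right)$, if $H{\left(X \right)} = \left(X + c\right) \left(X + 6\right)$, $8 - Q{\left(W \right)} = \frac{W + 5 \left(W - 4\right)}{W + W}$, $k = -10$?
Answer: $-12528$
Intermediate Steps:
$Q{\left(W \right)} = 8 - \frac{-20 + 6 W}{2 W}$ ($Q{\left(W \right)} = 8 - \frac{W + 5 \left(W - 4\right)}{W + W} = 8 - \frac{W + 5 \left(-4 + W\right)}{2 W} = 8 - \left(W + \left(-20 + 5 W\right)\right) \frac{1}{2 W} = 8 - \left(-20 + 6 W\right) \frac{1}{2 W} = 8 - \frac{-20 + 6 W}{2 W}$)
$H{\left(X \right)} = X \left(6 + X\right)$ ($H{\left(X \right)} = \left(X + 0\right) \left(X + 6\right) = X \left(6 + X\right)$)
$\left(H{\left(8 \right)} + Q{\left(k \right)}\right) \left(-108\right) = \left(8 \left(6 + 8\right) + \left(5 + \frac{10}{-10}\right)\right) \left(-108\right) = \left(8 \cdot 14 + \left(5 + 10 \left(- \frac{1}{10}\right)\right)\right) \left(-108\right) = \left(112 + \left(5 - 1\right)\right) \left(-108\right) = \left(112 + 4\right) \left(-108\right) = 116 \left(-108\right) = -12528$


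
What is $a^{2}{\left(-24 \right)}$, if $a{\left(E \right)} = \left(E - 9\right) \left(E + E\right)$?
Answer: $2509056$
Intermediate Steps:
$a{\left(E \right)} = 2 E \left(-9 + E\right)$ ($a{\left(E \right)} = \left(-9 + E\right) 2 E = 2 E \left(-9 + E\right)$)
$a^{2}{\left(-24 \right)} = \left(2 \left(-24\right) \left(-9 - 24\right)\right)^{2} = \left(2 \left(-24\right) \left(-33\right)\right)^{2} = 1584^{2} = 2509056$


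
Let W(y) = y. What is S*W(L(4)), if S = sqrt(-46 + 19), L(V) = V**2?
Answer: 48*I*sqrt(3) ≈ 83.138*I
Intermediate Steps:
S = 3*I*sqrt(3) (S = sqrt(-27) = 3*I*sqrt(3) ≈ 5.1962*I)
S*W(L(4)) = (3*I*sqrt(3))*4**2 = (3*I*sqrt(3))*16 = 48*I*sqrt(3)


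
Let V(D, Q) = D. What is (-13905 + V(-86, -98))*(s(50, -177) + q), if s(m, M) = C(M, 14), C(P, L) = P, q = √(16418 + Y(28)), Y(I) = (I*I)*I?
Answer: 2476407 - 13991*√38370 ≈ -2.6419e+5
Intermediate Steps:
Y(I) = I³ (Y(I) = I²*I = I³)
q = √38370 (q = √(16418 + 28³) = √(16418 + 21952) = √38370 ≈ 195.88)
s(m, M) = M
(-13905 + V(-86, -98))*(s(50, -177) + q) = (-13905 - 86)*(-177 + √38370) = -13991*(-177 + √38370) = 2476407 - 13991*√38370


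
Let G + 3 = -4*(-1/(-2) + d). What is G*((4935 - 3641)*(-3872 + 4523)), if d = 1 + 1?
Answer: -10951122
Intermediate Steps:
d = 2
G = -13 (G = -3 - 4*(-1/(-2) + 2) = -3 - 4*(-1*(-½) + 2) = -3 - 4*(½ + 2) = -3 - 4*5/2 = -3 - 10 = -13)
G*((4935 - 3641)*(-3872 + 4523)) = -13*(4935 - 3641)*(-3872 + 4523) = -16822*651 = -13*842394 = -10951122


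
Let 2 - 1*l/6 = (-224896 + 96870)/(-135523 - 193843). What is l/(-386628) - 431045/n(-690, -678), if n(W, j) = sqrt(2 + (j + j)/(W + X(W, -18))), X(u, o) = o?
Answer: -24123/964713014 - 431045*sqrt(13629)/231 ≈ -2.1784e+5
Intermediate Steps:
l = 1592118/164683 (l = 12 - 6*(-224896 + 96870)/(-135523 - 193843) = 12 - (-768156)/(-329366) = 12 - (-768156)*(-1)/329366 = 12 - 6*64013/164683 = 12 - 384078/164683 = 1592118/164683 ≈ 9.6678)
n(W, j) = sqrt(2 + 2*j/(-18 + W)) (n(W, j) = sqrt(2 + (j + j)/(W - 18)) = sqrt(2 + (2*j)/(-18 + W)) = sqrt(2 + 2*j/(-18 + W)))
l/(-386628) - 431045/n(-690, -678) = (1592118/164683)/(-386628) - 431045*sqrt(77)/(462*sqrt(-1/(-18 - 690))) = (1592118/164683)*(-1/386628) - 431045*sqrt(77)/(462*sqrt(-1/(-708))) = -24123/964713014 - 431045*sqrt(13629)/231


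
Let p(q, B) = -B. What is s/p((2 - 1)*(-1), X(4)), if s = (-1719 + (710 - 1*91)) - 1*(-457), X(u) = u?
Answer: 643/4 ≈ 160.75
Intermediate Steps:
s = -643 (s = (-1719 + (710 - 91)) + 457 = (-1719 + 619) + 457 = -1100 + 457 = -643)
s/p((2 - 1)*(-1), X(4)) = -643/((-1*4)) = -643/(-4) = -643*(-1/4) = 643/4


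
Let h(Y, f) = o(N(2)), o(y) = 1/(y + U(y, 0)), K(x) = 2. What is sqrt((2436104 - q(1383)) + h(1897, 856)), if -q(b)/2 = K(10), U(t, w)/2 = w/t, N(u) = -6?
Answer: sqrt(87699882)/6 ≈ 1560.8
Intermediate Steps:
U(t, w) = 2*w/t (U(t, w) = 2*(w/t) = 2*w/t)
q(b) = -4 (q(b) = -2*2 = -4)
o(y) = 1/y (o(y) = 1/(y + 2*0/y) = 1/(y + 0) = 1/y)
h(Y, f) = -1/6 (h(Y, f) = 1/(-6) = -1/6)
sqrt((2436104 - q(1383)) + h(1897, 856)) = sqrt((2436104 - 1*(-4)) - 1/6) = sqrt((2436104 + 4) - 1/6) = sqrt(2436108 - 1/6) = sqrt(14616647/6) = sqrt(87699882)/6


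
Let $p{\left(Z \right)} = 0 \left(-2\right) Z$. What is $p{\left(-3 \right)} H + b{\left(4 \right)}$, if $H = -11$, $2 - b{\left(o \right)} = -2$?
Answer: $4$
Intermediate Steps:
$b{\left(o \right)} = 4$ ($b{\left(o \right)} = 2 - -2 = 2 + 2 = 4$)
$p{\left(Z \right)} = 0$ ($p{\left(Z \right)} = 0 Z = 0$)
$p{\left(-3 \right)} H + b{\left(4 \right)} = 0 \left(-11\right) + 4 = 0 + 4 = 4$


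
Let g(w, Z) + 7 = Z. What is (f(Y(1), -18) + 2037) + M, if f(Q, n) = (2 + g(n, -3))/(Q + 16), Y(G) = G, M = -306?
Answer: 29419/17 ≈ 1730.5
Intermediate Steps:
g(w, Z) = -7 + Z
f(Q, n) = -8/(16 + Q) (f(Q, n) = (2 + (-7 - 3))/(Q + 16) = (2 - 10)/(16 + Q) = -8/(16 + Q))
(f(Y(1), -18) + 2037) + M = (-8/(16 + 1) + 2037) - 306 = (-8/17 + 2037) - 306 = 34621/17 - 306 = 29419/17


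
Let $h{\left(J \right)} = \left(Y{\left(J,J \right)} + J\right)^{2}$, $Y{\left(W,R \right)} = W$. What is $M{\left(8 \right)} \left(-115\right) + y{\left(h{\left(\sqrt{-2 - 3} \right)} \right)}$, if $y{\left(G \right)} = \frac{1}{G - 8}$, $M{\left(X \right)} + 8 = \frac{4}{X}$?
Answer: $\frac{24149}{28} \approx 862.46$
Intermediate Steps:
$M{\left(X \right)} = -8 + \frac{4}{X}$
$h{\left(J \right)} = 4 J^{2}$ ($h{\left(J \right)} = \left(J + J\right)^{2} = \left(2 J\right)^{2} = 4 J^{2}$)
$y{\left(G \right)} = \frac{1}{-8 + G}$
$M{\left(8 \right)} \left(-115\right) + y{\left(h{\left(\sqrt{-2 - 3} \right)} \right)} = \left(-8 + \frac{4}{8}\right) \left(-115\right) + \frac{1}{-8 + 4 \left(\sqrt{-2 - 3}\right)^{2}} = \left(-8 + 4 \cdot \frac{1}{8}\right) \left(-115\right) + \frac{1}{-8 + 4 \left(\sqrt{-5}\right)^{2}} = \left(-8 + \frac{1}{2}\right) \left(-115\right) + \frac{1}{-8 + 4 \left(i \sqrt{5}\right)^{2}} = \left(- \frac{15}{2}\right) \left(-115\right) + \frac{1}{-8 + 4 \left(-5\right)} = \frac{1725}{2} + \frac{1}{-8 - 20} = \frac{1725}{2} + \frac{1}{-28} = \frac{1725}{2} - \frac{1}{28} = \frac{24149}{28}$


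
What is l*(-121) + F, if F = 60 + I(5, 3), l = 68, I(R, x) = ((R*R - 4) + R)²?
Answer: -7492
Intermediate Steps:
I(R, x) = (-4 + R + R²)² (I(R, x) = ((R² - 4) + R)² = ((-4 + R²) + R)² = (-4 + R + R²)²)
F = 736 (F = 60 + (-4 + 5 + 5²)² = 60 + (-4 + 5 + 25)² = 60 + 26² = 60 + 676 = 736)
l*(-121) + F = 68*(-121) + 736 = -8228 + 736 = -7492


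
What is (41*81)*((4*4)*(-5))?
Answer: -265680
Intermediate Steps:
(41*81)*((4*4)*(-5)) = 3321*(16*(-5)) = 3321*(-80) = -265680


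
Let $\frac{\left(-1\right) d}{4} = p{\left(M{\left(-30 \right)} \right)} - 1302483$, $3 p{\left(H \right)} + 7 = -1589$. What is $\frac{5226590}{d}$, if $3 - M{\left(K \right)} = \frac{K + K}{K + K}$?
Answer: $\frac{522659}{521206} \approx 1.0028$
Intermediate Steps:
$M{\left(K \right)} = 2$ ($M{\left(K \right)} = 3 - \frac{K + K}{K + K} = 3 - \frac{2 K}{2 K} = 3 - 2 K \frac{1}{2 K} = 3 - 1 = 2$)
$p{\left(H \right)} = -532$ ($p{\left(H \right)} = - \frac{7}{3} + \frac{1}{3} \left(-1589\right) = - \frac{7}{3} - \frac{1589}{3} = -532$)
$d = 5212060$ ($d = - 4 \left(-532 - 1302483\right) = \left(-4\right) \left(-1303015\right) = 5212060$)
$\frac{5226590}{d} = \frac{5226590}{5212060} = 5226590 \cdot \frac{1}{5212060} = \frac{522659}{521206}$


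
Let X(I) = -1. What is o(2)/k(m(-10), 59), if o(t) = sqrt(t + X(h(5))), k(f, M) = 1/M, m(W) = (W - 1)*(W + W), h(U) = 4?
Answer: 59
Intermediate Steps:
m(W) = 2*W*(-1 + W) (m(W) = (-1 + W)*(2*W) = 2*W*(-1 + W))
o(t) = sqrt(-1 + t) (o(t) = sqrt(t - 1) = sqrt(-1 + t))
o(2)/k(m(-10), 59) = sqrt(-1 + 2)/(1/59) = sqrt(1)/(1/59) = 1*59 = 59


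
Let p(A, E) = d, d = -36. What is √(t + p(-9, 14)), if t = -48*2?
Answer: 2*I*√33 ≈ 11.489*I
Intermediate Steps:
p(A, E) = -36
t = -96
√(t + p(-9, 14)) = √(-96 - 36) = √(-132) = 2*I*√33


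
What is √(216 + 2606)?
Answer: √2822 ≈ 53.122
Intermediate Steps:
√(216 + 2606) = √2822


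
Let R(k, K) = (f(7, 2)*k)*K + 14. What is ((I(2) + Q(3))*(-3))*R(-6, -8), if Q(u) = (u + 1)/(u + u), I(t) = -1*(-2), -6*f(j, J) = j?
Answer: 336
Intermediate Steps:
f(j, J) = -j/6
I(t) = 2
Q(u) = (1 + u)/(2*u) (Q(u) = (1 + u)/((2*u)) = (1 + u)*(1/(2*u)) = (1 + u)/(2*u))
R(k, K) = 14 - 7*K*k/6 (R(k, K) = ((-⅙*7)*k)*K + 14 = (-7*k/6)*K + 14 = -7*K*k/6 + 14 = 14 - 7*K*k/6)
((I(2) + Q(3))*(-3))*R(-6, -8) = ((2 + (½)*(1 + 3)/3)*(-3))*(14 - 7/6*(-8)*(-6)) = ((2 + (½)*(⅓)*4)*(-3))*(14 - 56) = ((2 + ⅔)*(-3))*(-42) = ((8/3)*(-3))*(-42) = -8*(-42) = 336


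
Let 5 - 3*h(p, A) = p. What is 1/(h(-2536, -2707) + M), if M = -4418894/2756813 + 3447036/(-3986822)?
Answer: 5495461359143/4641095682458553 ≈ 0.0011841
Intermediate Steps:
h(p, A) = 5/3 - p/3
M = -13560088735568/5495461359143 (M = -4418894*1/2756813 + 3447036*(-1/3986822) = -4418894/2756813 - 1723518/1993411 = -13560088735568/5495461359143 ≈ -2.4675)
1/(h(-2536, -2707) + M) = 1/((5/3 - ⅓*(-2536)) - 13560088735568/5495461359143) = 1/((5/3 + 2536/3) - 13560088735568/5495461359143) = 1/(847 - 13560088735568/5495461359143) = 1/(4641095682458553/5495461359143) = 5495461359143/4641095682458553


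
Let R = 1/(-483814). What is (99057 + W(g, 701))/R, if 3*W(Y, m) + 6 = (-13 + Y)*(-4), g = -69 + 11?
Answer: -143909990486/3 ≈ -4.7970e+10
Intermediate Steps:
R = -1/483814 ≈ -2.0669e-6
g = -58
W(Y, m) = 46/3 - 4*Y/3 (W(Y, m) = -2 + ((-13 + Y)*(-4))/3 = -2 + (52 - 4*Y)/3 = -2 + (52/3 - 4*Y/3) = 46/3 - 4*Y/3)
(99057 + W(g, 701))/R = (99057 + (46/3 - 4/3*(-58)))/(-1/483814) = (99057 + (46/3 + 232/3))*(-483814) = (99057 + 278/3)*(-483814) = (297449/3)*(-483814) = -143909990486/3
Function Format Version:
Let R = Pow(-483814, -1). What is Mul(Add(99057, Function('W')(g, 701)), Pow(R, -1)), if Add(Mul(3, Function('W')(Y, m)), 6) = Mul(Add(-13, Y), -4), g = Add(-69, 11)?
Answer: Rational(-143909990486, 3) ≈ -4.7970e+10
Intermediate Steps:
R = Rational(-1, 483814) ≈ -2.0669e-6
g = -58
Function('W')(Y, m) = Add(Rational(46, 3), Mul(Rational(-4, 3), Y)) (Function('W')(Y, m) = Add(-2, Mul(Rational(1, 3), Mul(Add(-13, Y), -4))) = Add(-2, Mul(Rational(1, 3), Add(52, Mul(-4, Y)))) = Add(-2, Add(Rational(52, 3), Mul(Rational(-4, 3), Y))) = Add(Rational(46, 3), Mul(Rational(-4, 3), Y)))
Mul(Add(99057, Function('W')(g, 701)), Pow(R, -1)) = Mul(Add(99057, Add(Rational(46, 3), Mul(Rational(-4, 3), -58))), Pow(Rational(-1, 483814), -1)) = Mul(Add(99057, Add(Rational(46, 3), Rational(232, 3))), -483814) = Mul(Add(99057, Rational(278, 3)), -483814) = Mul(Rational(297449, 3), -483814) = Rational(-143909990486, 3)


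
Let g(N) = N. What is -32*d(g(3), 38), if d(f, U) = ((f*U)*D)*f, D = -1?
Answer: 10944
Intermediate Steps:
d(f, U) = -U*f² (d(f, U) = ((f*U)*(-1))*f = ((U*f)*(-1))*f = (-U*f)*f = -U*f²)
-32*d(g(3), 38) = -(-32)*38*3² = -(-32)*38*9 = -32*(-342) = 10944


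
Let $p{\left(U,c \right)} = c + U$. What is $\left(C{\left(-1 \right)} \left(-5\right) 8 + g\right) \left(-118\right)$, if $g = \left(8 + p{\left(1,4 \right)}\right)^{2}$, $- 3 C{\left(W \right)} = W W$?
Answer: $- \frac{64546}{3} \approx -21515.0$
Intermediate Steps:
$C{\left(W \right)} = - \frac{W^{2}}{3}$ ($C{\left(W \right)} = - \frac{W W}{3} = - \frac{W^{2}}{3}$)
$p{\left(U,c \right)} = U + c$
$g = 169$ ($g = \left(8 + \left(1 + 4\right)\right)^{2} = \left(8 + 5\right)^{2} = 13^{2} = 169$)
$\left(C{\left(-1 \right)} \left(-5\right) 8 + g\right) \left(-118\right) = \left(- \frac{\left(-1\right)^{2}}{3} \left(-5\right) 8 + 169\right) \left(-118\right) = \left(\left(- \frac{1}{3}\right) 1 \left(-5\right) 8 + 169\right) \left(-118\right) = \left(\left(- \frac{1}{3}\right) \left(-5\right) 8 + 169\right) \left(-118\right) = \left(\frac{5}{3} \cdot 8 + 169\right) \left(-118\right) = \left(\frac{40}{3} + 169\right) \left(-118\right) = \frac{547}{3} \left(-118\right) = - \frac{64546}{3}$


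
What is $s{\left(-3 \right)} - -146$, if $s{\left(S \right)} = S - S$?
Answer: $146$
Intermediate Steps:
$s{\left(S \right)} = 0$
$s{\left(-3 \right)} - -146 = 0 - -146 = 0 + 146 = 146$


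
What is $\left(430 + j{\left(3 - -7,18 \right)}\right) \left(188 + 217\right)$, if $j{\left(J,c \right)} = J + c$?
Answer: $185490$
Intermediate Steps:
$\left(430 + j{\left(3 - -7,18 \right)}\right) \left(188 + 217\right) = \left(430 + \left(\left(3 - -7\right) + 18\right)\right) \left(188 + 217\right) = \left(430 + \left(\left(3 + 7\right) + 18\right)\right) 405 = \left(430 + \left(10 + 18\right)\right) 405 = \left(430 + 28\right) 405 = 458 \cdot 405 = 185490$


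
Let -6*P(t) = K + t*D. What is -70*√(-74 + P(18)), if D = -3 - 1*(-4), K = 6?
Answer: -70*I*√78 ≈ -618.22*I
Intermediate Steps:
D = 1 (D = -3 + 4 = 1)
P(t) = -1 - t/6 (P(t) = -(6 + t*1)/6 = -(6 + t)/6 = -1 - t/6)
-70*√(-74 + P(18)) = -70*√(-74 + (-1 - ⅙*18)) = -70*√(-74 + (-1 - 3)) = -70*√(-74 - 4) = -70*I*√78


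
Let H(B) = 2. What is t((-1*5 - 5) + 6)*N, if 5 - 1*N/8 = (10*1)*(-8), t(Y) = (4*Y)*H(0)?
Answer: -21760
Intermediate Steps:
t(Y) = 8*Y (t(Y) = (4*Y)*2 = 8*Y)
N = 680 (N = 40 - 8*10*1*(-8) = 40 - 80*(-8) = 40 - 8*(-80) = 40 + 640 = 680)
t((-1*5 - 5) + 6)*N = (8*((-1*5 - 5) + 6))*680 = (8*((-5 - 5) + 6))*680 = (8*(-10 + 6))*680 = (8*(-4))*680 = -32*680 = -21760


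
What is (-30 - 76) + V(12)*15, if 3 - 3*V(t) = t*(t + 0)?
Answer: -811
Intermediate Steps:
V(t) = 1 - t**2/3 (V(t) = 1 - t*(t + 0)/3 = 1 - t*t/3 = 1 - t**2/3)
(-30 - 76) + V(12)*15 = (-30 - 76) + (1 - 1/3*12**2)*15 = -106 + (1 - 1/3*144)*15 = -106 + (1 - 48)*15 = -106 - 47*15 = -106 - 705 = -811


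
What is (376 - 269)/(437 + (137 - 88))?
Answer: 107/486 ≈ 0.22016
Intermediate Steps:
(376 - 269)/(437 + (137 - 88)) = 107/(437 + 49) = 107/486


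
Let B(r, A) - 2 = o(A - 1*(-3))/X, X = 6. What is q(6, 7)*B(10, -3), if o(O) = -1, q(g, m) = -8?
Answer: -44/3 ≈ -14.667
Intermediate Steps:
B(r, A) = 11/6 (B(r, A) = 2 - 1/6 = 2 - 1*⅙ = 2 - ⅙ = 11/6)
q(6, 7)*B(10, -3) = -8*11/6 = -44/3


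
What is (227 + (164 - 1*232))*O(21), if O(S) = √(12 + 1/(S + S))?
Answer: 53*√21210/14 ≈ 551.34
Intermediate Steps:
O(S) = √(12 + 1/(2*S))
(227 + (164 - 1*232))*O(21) = (227 + (164 - 1*232))*(√(48 + 2/21)/2) = (227 + (164 - 232))*(√(48 + 2*(1/21))/2) = (227 - 68)*(√(48 + 2/21)/2) = 159*(√(1010/21)/2) = 159*((√21210/21)/2) = 159*(√21210/42) = 53*√21210/14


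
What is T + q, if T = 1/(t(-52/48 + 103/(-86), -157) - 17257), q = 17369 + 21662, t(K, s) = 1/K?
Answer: 792797865978/20312005 ≈ 39031.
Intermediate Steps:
q = 39031
T = -1177/20312005 (T = 1/(1/(-52/48 + 103/(-86)) - 17257) = 1/(1/(-52*1/48 + 103*(-1/86)) - 17257) = 1/(1/(-13/12 - 103/86) - 17257) = 1/(1/(-1177/516) - 17257) = 1/(-516/1177 - 17257) = 1/(-20312005/1177) = -1177/20312005 ≈ -5.7946e-5)
T + q = -1177/20312005 + 39031 = 792797865978/20312005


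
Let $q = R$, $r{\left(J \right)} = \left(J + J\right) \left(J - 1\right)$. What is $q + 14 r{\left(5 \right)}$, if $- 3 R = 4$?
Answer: $\frac{1676}{3} \approx 558.67$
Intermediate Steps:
$R = - \frac{4}{3}$ ($R = \left(- \frac{1}{3}\right) 4 = - \frac{4}{3} \approx -1.3333$)
$r{\left(J \right)} = 2 J \left(-1 + J\right)$
$q = - \frac{4}{3} \approx -1.3333$
$q + 14 r{\left(5 \right)} = - \frac{4}{3} + 14 \cdot 2 \cdot 5 \left(-1 + 5\right) = - \frac{4}{3} + 14 \cdot 2 \cdot 5 \cdot 4 = - \frac{4}{3} + 14 \cdot 40 = - \frac{4}{3} + 560 = \frac{1676}{3}$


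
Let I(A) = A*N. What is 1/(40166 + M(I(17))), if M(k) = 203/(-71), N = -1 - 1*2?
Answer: 71/2851583 ≈ 2.4898e-5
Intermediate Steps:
N = -3 (N = -1 - 2 = -3)
I(A) = -3*A (I(A) = A*(-3) = -3*A)
M(k) = -203/71 (M(k) = 203*(-1/71) = -203/71)
1/(40166 + M(I(17))) = 1/(40166 - 203/71) = 1/(2851583/71) = 71/2851583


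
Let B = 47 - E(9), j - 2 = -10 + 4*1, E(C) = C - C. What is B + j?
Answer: 43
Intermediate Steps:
E(C) = 0
j = -4 (j = 2 + (-10 + 4*1) = 2 + (-10 + 4) = 2 - 6 = -4)
B = 47 (B = 47 - 1*0 = 47 + 0 = 47)
B + j = 47 - 4 = 43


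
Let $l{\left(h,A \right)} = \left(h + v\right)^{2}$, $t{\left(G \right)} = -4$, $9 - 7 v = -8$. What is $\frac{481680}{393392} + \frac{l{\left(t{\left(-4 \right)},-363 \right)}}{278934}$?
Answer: $\frac{411471070457}{336049362642} \approx 1.2244$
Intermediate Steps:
$v = \frac{17}{7}$ ($v = \frac{9}{7} - - \frac{8}{7} = \frac{9}{7} + \frac{8}{7} = \frac{17}{7} \approx 2.4286$)
$l{\left(h,A \right)} = \left(\frac{17}{7} + h\right)^{2}$ ($l{\left(h,A \right)} = \left(h + \frac{17}{7}\right)^{2} = \left(\frac{17}{7} + h\right)^{2}$)
$\frac{481680}{393392} + \frac{l{\left(t{\left(-4 \right)},-363 \right)}}{278934} = \frac{481680}{393392} + \frac{\frac{1}{49} \left(17 + 7 \left(-4\right)\right)^{2}}{278934} = 481680 \cdot \frac{1}{393392} + \frac{\left(17 - 28\right)^{2}}{49} \cdot \frac{1}{278934} = \frac{30105}{24587} + \frac{\left(-11\right)^{2}}{49} \cdot \frac{1}{278934} = \frac{30105}{24587} + \frac{1}{49} \cdot 121 \cdot \frac{1}{278934} = \frac{30105}{24587} + \frac{121}{49} \cdot \frac{1}{278934} = \frac{30105}{24587} + \frac{121}{13667766} = \frac{411471070457}{336049362642}$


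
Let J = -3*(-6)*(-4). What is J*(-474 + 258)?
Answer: 15552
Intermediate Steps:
J = -72 (J = 18*(-4) = -72)
J*(-474 + 258) = -72*(-474 + 258) = -72*(-216) = 15552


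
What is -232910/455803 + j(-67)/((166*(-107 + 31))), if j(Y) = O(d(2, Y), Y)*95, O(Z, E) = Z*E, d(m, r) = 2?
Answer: 75367885/151326596 ≈ 0.49805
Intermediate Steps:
O(Z, E) = E*Z
j(Y) = 190*Y (j(Y) = (Y*2)*95 = (2*Y)*95 = 190*Y)
-232910/455803 + j(-67)/((166*(-107 + 31))) = -232910/455803 + (190*(-67))/((166*(-107 + 31))) = -232910*1/455803 - 12730/(166*(-76)) = -232910/455803 - 12730/(-12616) = -232910/455803 - 12730*(-1/12616) = -232910/455803 + 335/332 = 75367885/151326596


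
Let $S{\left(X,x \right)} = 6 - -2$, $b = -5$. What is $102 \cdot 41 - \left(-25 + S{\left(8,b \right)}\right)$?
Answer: $4199$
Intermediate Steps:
$S{\left(X,x \right)} = 8$ ($S{\left(X,x \right)} = 6 + 2 = 8$)
$102 \cdot 41 - \left(-25 + S{\left(8,b \right)}\right) = 102 \cdot 41 + \left(25 - 8\right) = 4182 + \left(25 - 8\right) = 4182 + 17 = 4199$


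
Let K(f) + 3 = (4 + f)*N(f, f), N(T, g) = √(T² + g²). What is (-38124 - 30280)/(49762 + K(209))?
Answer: 3403714636/1487568497 - 3045140868*√2/1487568497 ≈ -0.60687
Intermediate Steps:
K(f) = -3 + √2*√(f²)*(4 + f) (K(f) = -3 + (4 + f)*√(f² + f²) = -3 + (4 + f)*√(2*f²) = -3 + (4 + f)*(√2*√(f²)) = -3 + √2*√(f²)*(4 + f))
(-38124 - 30280)/(49762 + K(209)) = (-38124 - 30280)/(49762 + (-3 + 4*√2*√(209²) + 209*√2*√(209²))) = -68404/(49762 + (-3 + 4*√2*√43681 + 209*√2*√43681)) = -68404/(49762 + (-3 + 4*√2*209 + 209*√2*209)) = -68404/(49762 + (-3 + 836*√2 + 43681*√2)) = -68404/(49762 + (-3 + 44517*√2)) = -68404/(49759 + 44517*√2)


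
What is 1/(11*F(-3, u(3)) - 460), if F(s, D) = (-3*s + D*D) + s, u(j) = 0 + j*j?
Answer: 1/497 ≈ 0.0020121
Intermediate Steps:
u(j) = j² (u(j) = 0 + j² = j²)
F(s, D) = D² - 2*s (F(s, D) = (-3*s + D²) + s = (D² - 3*s) + s = D² - 2*s)
1/(11*F(-3, u(3)) - 460) = 1/(11*((3²)² - 2*(-3)) - 460) = 1/(11*(9² + 6) - 460) = 1/(11*(81 + 6) - 460) = 1/(11*87 - 460) = 1/(957 - 460) = 1/497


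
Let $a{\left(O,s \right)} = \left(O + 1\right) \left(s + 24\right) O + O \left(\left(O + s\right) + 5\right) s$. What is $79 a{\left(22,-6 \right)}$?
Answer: $500544$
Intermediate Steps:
$a{\left(O,s \right)} = O s \left(5 + O + s\right) + O \left(1 + O\right) \left(24 + s\right)$ ($a{\left(O,s \right)} = \left(1 + O\right) \left(24 + s\right) O + O \left(5 + O + s\right) s = O \left(1 + O\right) \left(24 + s\right) + O s \left(5 + O + s\right) = O s \left(5 + O + s\right) + O \left(1 + O\right) \left(24 + s\right)$)
$79 a{\left(22,-6 \right)} = 79 \cdot 22 \left(24 + \left(-6\right)^{2} + 6 \left(-6\right) + 24 \cdot 22 + 2 \cdot 22 \left(-6\right)\right) = 79 \cdot 22 \left(24 + 36 - 36 + 528 - 264\right) = 79 \cdot 22 \cdot 288 = 79 \cdot 6336 = 500544$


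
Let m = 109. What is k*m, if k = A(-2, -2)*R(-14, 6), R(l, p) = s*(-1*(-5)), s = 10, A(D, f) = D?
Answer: -10900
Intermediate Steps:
R(l, p) = 50 (R(l, p) = 10*(-1*(-5)) = 10*5 = 50)
k = -100 (k = -2*50 = -100)
k*m = -100*109 = -10900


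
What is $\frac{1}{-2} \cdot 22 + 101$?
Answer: $90$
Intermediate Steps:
$\frac{1}{-2} \cdot 22 + 101 = \left(- \frac{1}{2}\right) 22 + 101 = -11 + 101 = 90$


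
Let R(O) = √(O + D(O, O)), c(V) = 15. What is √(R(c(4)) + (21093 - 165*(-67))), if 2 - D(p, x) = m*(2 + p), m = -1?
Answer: √(32148 + √34) ≈ 179.31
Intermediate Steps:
D(p, x) = 4 + p (D(p, x) = 2 - (-1)*(2 + p) = 2 - (-2 - p) = 2 + (2 + p) = 4 + p)
R(O) = √(4 + 2*O) (R(O) = √(O + (4 + O)) = √(4 + 2*O))
√(R(c(4)) + (21093 - 165*(-67))) = √(√(4 + 2*15) + (21093 - 165*(-67))) = √(√(4 + 30) + (21093 - 1*(-11055))) = √(√34 + (21093 + 11055)) = √(√34 + 32148) = √(32148 + √34)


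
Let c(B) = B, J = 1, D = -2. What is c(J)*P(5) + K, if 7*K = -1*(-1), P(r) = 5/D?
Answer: -33/14 ≈ -2.3571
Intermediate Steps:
P(r) = -5/2 (P(r) = 5/(-2) = 5*(-½) = -5/2)
K = ⅐ (K = (-1*(-1))/7 = (⅐)*1 = ⅐ ≈ 0.14286)
c(J)*P(5) + K = 1*(-5/2) + ⅐ = -5/2 + ⅐ = -33/14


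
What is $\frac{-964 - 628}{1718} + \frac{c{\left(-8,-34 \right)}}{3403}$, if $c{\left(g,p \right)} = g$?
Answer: $- \frac{2715660}{2923177} \approx -0.92901$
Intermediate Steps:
$\frac{-964 - 628}{1718} + \frac{c{\left(-8,-34 \right)}}{3403} = \frac{-964 - 628}{1718} - \frac{8}{3403} = \left(-1592\right) \frac{1}{1718} - \frac{8}{3403} = - \frac{796}{859} - \frac{8}{3403} = - \frac{2715660}{2923177}$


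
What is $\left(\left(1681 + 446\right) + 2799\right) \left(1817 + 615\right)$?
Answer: $11980032$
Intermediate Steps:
$\left(\left(1681 + 446\right) + 2799\right) \left(1817 + 615\right) = \left(2127 + 2799\right) 2432 = 4926 \cdot 2432 = 11980032$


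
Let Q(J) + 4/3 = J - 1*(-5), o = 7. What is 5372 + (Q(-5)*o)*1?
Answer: 16088/3 ≈ 5362.7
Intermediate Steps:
Q(J) = 11/3 + J (Q(J) = -4/3 + (J - 1*(-5)) = -4/3 + (J + 5) = -4/3 + (5 + J) = 11/3 + J)
5372 + (Q(-5)*o)*1 = 5372 + ((11/3 - 5)*7)*1 = 5372 - 4/3*7*1 = 5372 - 28/3*1 = 5372 - 28/3 = 16088/3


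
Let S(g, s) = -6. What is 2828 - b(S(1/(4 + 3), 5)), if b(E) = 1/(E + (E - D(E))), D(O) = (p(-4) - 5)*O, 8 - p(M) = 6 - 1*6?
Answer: 16967/6 ≈ 2827.8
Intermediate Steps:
p(M) = 8 (p(M) = 8 - (6 - 1*6) = 8 - (6 - 6) = 8 - 1*0 = 8 + 0 = 8)
D(O) = 3*O (D(O) = (8 - 5)*O = 3*O)
b(E) = -1/E (b(E) = 1/(E + (E - 3*E)) = 1/(E - 2*E) = 1/(-E) = -1/E)
2828 - b(S(1/(4 + 3), 5)) = 2828 - (-1)/(-6) = 2828 - (-1)*(-1)/6 = 2828 - 1*⅙ = 2828 - ⅙ = 16967/6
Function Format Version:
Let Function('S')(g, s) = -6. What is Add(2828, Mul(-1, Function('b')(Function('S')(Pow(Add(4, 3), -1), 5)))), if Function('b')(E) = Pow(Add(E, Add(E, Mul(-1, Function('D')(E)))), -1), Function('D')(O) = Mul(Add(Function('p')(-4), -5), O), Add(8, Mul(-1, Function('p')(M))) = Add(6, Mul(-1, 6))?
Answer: Rational(16967, 6) ≈ 2827.8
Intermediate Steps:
Function('p')(M) = 8 (Function('p')(M) = Add(8, Mul(-1, Add(6, Mul(-1, 6)))) = Add(8, Mul(-1, Add(6, -6))) = Add(8, Mul(-1, 0)) = Add(8, 0) = 8)
Function('D')(O) = Mul(3, O) (Function('D')(O) = Mul(Add(8, -5), O) = Mul(3, O))
Function('b')(E) = Mul(-1, Pow(E, -1)) (Function('b')(E) = Pow(Add(E, Add(E, Mul(-1, Mul(3, E)))), -1) = Pow(Add(E, Add(E, Mul(-3, E))), -1) = Pow(Add(E, Mul(-2, E)), -1) = Pow(Mul(-1, E), -1) = Mul(-1, Pow(E, -1)))
Add(2828, Mul(-1, Function('b')(Function('S')(Pow(Add(4, 3), -1), 5)))) = Add(2828, Mul(-1, Mul(-1, Pow(-6, -1)))) = Add(2828, Mul(-1, Mul(-1, Rational(-1, 6)))) = Add(2828, Mul(-1, Rational(1, 6))) = Add(2828, Rational(-1, 6)) = Rational(16967, 6)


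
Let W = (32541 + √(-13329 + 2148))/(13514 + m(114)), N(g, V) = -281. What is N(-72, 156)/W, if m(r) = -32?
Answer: -20546615187/176487977 + 631407*I*√11181/176487977 ≈ -116.42 + 0.3783*I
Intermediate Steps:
W = 10847/4494 + I*√11181/13482 (W = (32541 + √(-13329 + 2148))/(13514 - 32) = (32541 + √(-11181))/13482 = (32541 + I*√11181)*(1/13482) = 10847/4494 + I*√11181/13482 ≈ 2.4137 + 0.0078431*I)
N(-72, 156)/W = -281/(10847/4494 + I*√11181/13482)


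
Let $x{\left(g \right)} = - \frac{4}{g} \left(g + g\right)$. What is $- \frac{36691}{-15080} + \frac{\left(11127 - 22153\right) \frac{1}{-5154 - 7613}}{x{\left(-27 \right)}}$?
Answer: $\frac{447649987}{192526360} \approx 2.3251$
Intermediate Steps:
$x{\left(g \right)} = -8$ ($x{\left(g \right)} = - \frac{4}{g} 2 g = -8$)
$- \frac{36691}{-15080} + \frac{\left(11127 - 22153\right) \frac{1}{-5154 - 7613}}{x{\left(-27 \right)}} = - \frac{36691}{-15080} + \frac{\left(11127 - 22153\right) \frac{1}{-5154 - 7613}}{-8} = \left(-36691\right) \left(- \frac{1}{15080}\right) + - \frac{11026}{-12767} \left(- \frac{1}{8}\right) = \frac{36691}{15080} + \left(-11026\right) \left(- \frac{1}{12767}\right) \left(- \frac{1}{8}\right) = \frac{36691}{15080} + \frac{11026}{12767} \left(- \frac{1}{8}\right) = \frac{36691}{15080} - \frac{5513}{51068} = \frac{447649987}{192526360}$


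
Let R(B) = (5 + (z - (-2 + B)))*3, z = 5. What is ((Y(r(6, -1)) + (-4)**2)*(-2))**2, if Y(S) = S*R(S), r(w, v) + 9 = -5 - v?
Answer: 3678724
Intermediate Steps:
r(w, v) = -14 - v (r(w, v) = -9 + (-5 - v) = -14 - v)
R(B) = 36 - 3*B (R(B) = (5 + (5 - (-2 + B)))*3 = (5 + (5 + (2 - B)))*3 = (5 + (7 - B))*3 = (12 - B)*3 = 36 - 3*B)
Y(S) = S*(36 - 3*S)
((Y(r(6, -1)) + (-4)**2)*(-2))**2 = ((3*(-14 - 1*(-1))*(12 - (-14 - 1*(-1))) + (-4)**2)*(-2))**2 = ((3*(-14 + 1)*(12 - (-14 + 1)) + 16)*(-2))**2 = ((3*(-13)*(12 - 1*(-13)) + 16)*(-2))**2 = ((3*(-13)*(12 + 13) + 16)*(-2))**2 = ((3*(-13)*25 + 16)*(-2))**2 = ((-975 + 16)*(-2))**2 = (-959*(-2))**2 = 1918**2 = 3678724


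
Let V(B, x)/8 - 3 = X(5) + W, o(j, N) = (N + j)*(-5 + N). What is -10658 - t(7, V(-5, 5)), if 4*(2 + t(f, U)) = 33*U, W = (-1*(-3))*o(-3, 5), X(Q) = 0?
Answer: -10854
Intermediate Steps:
o(j, N) = (-5 + N)*(N + j)
W = 0 (W = (-1*(-3))*(5² - 5*5 - 5*(-3) + 5*(-3)) = 3*(25 - 25 + 15 - 15) = 3*0 = 0)
V(B, x) = 24 (V(B, x) = 24 + 8*(0 + 0) = 24 + 8*0 = 24 + 0 = 24)
t(f, U) = -2 + 33*U/4 (t(f, U) = -2 + (33*U)/4 = -2 + 33*U/4)
-10658 - t(7, V(-5, 5)) = -10658 - (-2 + (33/4)*24) = -10658 - (-2 + 198) = -10658 - 1*196 = -10658 - 196 = -10854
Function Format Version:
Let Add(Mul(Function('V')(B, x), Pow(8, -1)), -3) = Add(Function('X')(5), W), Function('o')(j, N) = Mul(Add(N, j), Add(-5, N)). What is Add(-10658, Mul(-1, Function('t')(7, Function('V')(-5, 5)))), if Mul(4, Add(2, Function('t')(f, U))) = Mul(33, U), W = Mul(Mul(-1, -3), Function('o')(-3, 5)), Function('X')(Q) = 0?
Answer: -10854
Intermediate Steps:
Function('o')(j, N) = Mul(Add(-5, N), Add(N, j))
W = 0 (W = Mul(Mul(-1, -3), Add(Pow(5, 2), Mul(-5, 5), Mul(-5, -3), Mul(5, -3))) = Mul(3, Add(25, -25, 15, -15)) = Mul(3, 0) = 0)
Function('V')(B, x) = 24 (Function('V')(B, x) = Add(24, Mul(8, Add(0, 0))) = Add(24, Mul(8, 0)) = Add(24, 0) = 24)
Function('t')(f, U) = Add(-2, Mul(Rational(33, 4), U)) (Function('t')(f, U) = Add(-2, Mul(Rational(1, 4), Mul(33, U))) = Add(-2, Mul(Rational(33, 4), U)))
Add(-10658, Mul(-1, Function('t')(7, Function('V')(-5, 5)))) = Add(-10658, Mul(-1, Add(-2, Mul(Rational(33, 4), 24)))) = Add(-10658, Mul(-1, Add(-2, 198))) = Add(-10658, Mul(-1, 196)) = Add(-10658, -196) = -10854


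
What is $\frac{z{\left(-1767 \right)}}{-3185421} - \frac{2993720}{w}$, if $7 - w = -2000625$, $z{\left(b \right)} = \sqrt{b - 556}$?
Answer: $- \frac{374215}{250079} - \frac{i \sqrt{2323}}{3185421} \approx -1.4964 - 1.5131 \cdot 10^{-5} i$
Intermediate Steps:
$z{\left(b \right)} = \sqrt{-556 + b}$
$w = 2000632$ ($w = 7 - -2000625 = 7 + 2000625 = 2000632$)
$\frac{z{\left(-1767 \right)}}{-3185421} - \frac{2993720}{w} = \frac{\sqrt{-556 - 1767}}{-3185421} - \frac{2993720}{2000632} = \sqrt{-2323} \left(- \frac{1}{3185421}\right) - \frac{374215}{250079} = i \sqrt{2323} \left(- \frac{1}{3185421}\right) - \frac{374215}{250079} = - \frac{i \sqrt{2323}}{3185421} - \frac{374215}{250079} = - \frac{374215}{250079} - \frac{i \sqrt{2323}}{3185421}$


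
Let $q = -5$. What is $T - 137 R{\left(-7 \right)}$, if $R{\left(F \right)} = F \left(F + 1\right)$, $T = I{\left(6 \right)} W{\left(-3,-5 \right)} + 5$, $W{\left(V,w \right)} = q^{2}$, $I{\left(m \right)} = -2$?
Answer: $-5799$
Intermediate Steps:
$W{\left(V,w \right)} = 25$ ($W{\left(V,w \right)} = \left(-5\right)^{2} = 25$)
$T = -45$ ($T = \left(-2\right) 25 + 5 = -50 + 5 = -45$)
$R{\left(F \right)} = F \left(1 + F\right)$
$T - 137 R{\left(-7 \right)} = -45 - 137 \left(- 7 \left(1 - 7\right)\right) = -45 - 137 \left(\left(-7\right) \left(-6\right)\right) = -45 - 5754 = -5799$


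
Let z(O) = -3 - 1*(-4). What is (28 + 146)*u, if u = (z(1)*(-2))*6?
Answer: -2088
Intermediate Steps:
z(O) = 1 (z(O) = -3 + 4 = 1)
u = -12 (u = (1*(-2))*6 = -2*6 = -12)
(28 + 146)*u = (28 + 146)*(-12) = 174*(-12) = -2088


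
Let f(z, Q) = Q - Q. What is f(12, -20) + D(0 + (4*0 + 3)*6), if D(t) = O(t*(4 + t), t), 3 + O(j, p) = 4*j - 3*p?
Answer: 1527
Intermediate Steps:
f(z, Q) = 0
O(j, p) = -3 - 3*p + 4*j (O(j, p) = -3 + (4*j - 3*p) = -3 + (-3*p + 4*j) = -3 - 3*p + 4*j)
D(t) = -3 - 3*t + 4*t*(4 + t) (D(t) = -3 - 3*t + 4*(t*(4 + t)) = -3 - 3*t + 4*t*(4 + t))
f(12, -20) + D(0 + (4*0 + 3)*6) = 0 + (-3 + 4*(0 + (4*0 + 3)*6)² + 13*(0 + (4*0 + 3)*6)) = 0 + (-3 + 4*(0 + (0 + 3)*6)² + 13*(0 + (0 + 3)*6)) = 0 + (-3 + 4*(0 + 3*6)² + 13*(0 + 3*6)) = 0 + (-3 + 4*(0 + 18)² + 13*(0 + 18)) = 0 + (-3 + 4*18² + 13*18) = 0 + (-3 + 4*324 + 234) = 0 + (-3 + 1296 + 234) = 0 + 1527 = 1527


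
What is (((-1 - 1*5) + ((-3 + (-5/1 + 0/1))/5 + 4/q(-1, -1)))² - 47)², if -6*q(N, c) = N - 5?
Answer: 724201/625 ≈ 1158.7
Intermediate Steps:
q(N, c) = ⅚ - N/6 (q(N, c) = -(N - 5)/6 = -(-5 + N)/6 = ⅚ - N/6)
(((-1 - 1*5) + ((-3 + (-5/1 + 0/1))/5 + 4/q(-1, -1)))² - 47)² = (((-1 - 1*5) + ((-3 + (-5/1 + 0/1))/5 + 4/(⅚ - ⅙*(-1))))² - 47)² = (((-1 - 5) + ((-3 + (-5*1 + 0*1))*(⅕) + 4/(⅚ + ⅙)))² - 47)² = ((-6 + ((-3 + (-5 + 0))*(⅕) + 4/1))² - 47)² = ((-6 + ((-3 - 5)*(⅕) + 4*1))² - 47)² = ((-6 + (-8*⅕ + 4))² - 47)² = ((-6 + (-8/5 + 4))² - 47)² = ((-6 + 12/5)² - 47)² = ((-18/5)² - 47)² = (324/25 - 47)² = (-851/25)² = 724201/625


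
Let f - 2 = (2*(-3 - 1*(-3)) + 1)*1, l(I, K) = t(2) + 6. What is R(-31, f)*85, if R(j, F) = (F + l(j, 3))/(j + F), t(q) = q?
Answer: -935/28 ≈ -33.393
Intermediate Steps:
l(I, K) = 8 (l(I, K) = 2 + 6 = 8)
f = 3 (f = 2 + (2*(-3 - 1*(-3)) + 1)*1 = 2 + (2*(-3 + 3) + 1)*1 = 2 + (2*0 + 1)*1 = 2 + (0 + 1)*1 = 2 + 1*1 = 2 + 1 = 3)
R(j, F) = (8 + F)/(F + j) (R(j, F) = (F + 8)/(j + F) = (8 + F)/(F + j))
R(-31, f)*85 = ((8 + 3)/(3 - 31))*85 = (11/(-28))*85 = -1/28*11*85 = -11/28*85 = -935/28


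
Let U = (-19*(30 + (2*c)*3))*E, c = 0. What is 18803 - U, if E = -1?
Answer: 18233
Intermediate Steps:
U = 570 (U = -19*(30 + (2*0)*3)*(-1) = -19*(30 + 0*3)*(-1) = -19*(30 + 0)*(-1) = -19*30*(-1) = -570*(-1) = 570)
18803 - U = 18803 - 1*570 = 18803 - 570 = 18233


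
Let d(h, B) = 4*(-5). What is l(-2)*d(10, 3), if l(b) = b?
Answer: 40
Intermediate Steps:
d(h, B) = -20
l(-2)*d(10, 3) = -2*(-20) = 40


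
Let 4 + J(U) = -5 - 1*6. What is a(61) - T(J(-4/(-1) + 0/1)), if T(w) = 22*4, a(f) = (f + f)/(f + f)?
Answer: -87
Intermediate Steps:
J(U) = -15 (J(U) = -4 + (-5 - 1*6) = -4 + (-5 - 6) = -4 - 11 = -15)
a(f) = 1 (a(f) = (2*f)/((2*f)) = (2*f)*(1/(2*f)) = 1)
T(w) = 88
a(61) - T(J(-4/(-1) + 0/1)) = 1 - 1*88 = 1 - 88 = -87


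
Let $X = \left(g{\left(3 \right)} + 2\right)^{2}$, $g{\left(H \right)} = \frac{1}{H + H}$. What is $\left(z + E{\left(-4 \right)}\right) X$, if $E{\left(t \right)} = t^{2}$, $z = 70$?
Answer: $\frac{7267}{18} \approx 403.72$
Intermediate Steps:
$g{\left(H \right)} = \frac{1}{2 H}$
$X = \frac{169}{36}$ ($X = \left(\frac{1}{2 \cdot 3} + 2\right)^{2} = \left(\frac{1}{2} \cdot \frac{1}{3} + 2\right)^{2} = \left(\frac{1}{6} + 2\right)^{2} = \left(\frac{13}{6}\right)^{2} = \frac{169}{36} \approx 4.6944$)
$\left(z + E{\left(-4 \right)}\right) X = \left(70 + \left(-4\right)^{2}\right) \frac{169}{36} = \left(70 + 16\right) \frac{169}{36} = 86 \cdot \frac{169}{36} = \frac{7267}{18}$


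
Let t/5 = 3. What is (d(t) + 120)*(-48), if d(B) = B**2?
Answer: -16560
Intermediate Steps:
t = 15 (t = 5*3 = 15)
(d(t) + 120)*(-48) = (15**2 + 120)*(-48) = (225 + 120)*(-48) = 345*(-48) = -16560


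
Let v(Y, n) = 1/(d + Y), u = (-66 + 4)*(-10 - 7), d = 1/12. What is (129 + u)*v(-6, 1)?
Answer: -14196/71 ≈ -199.94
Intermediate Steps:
d = 1/12 ≈ 0.083333
u = 1054 (u = -62*(-17) = 1054)
v(Y, n) = 1/(1/12 + Y)
(129 + u)*v(-6, 1) = (129 + 1054)*(12/(1 + 12*(-6))) = 1183*(12/(1 - 72)) = 1183*(12/(-71)) = 1183*(12*(-1/71)) = 1183*(-12/71) = -14196/71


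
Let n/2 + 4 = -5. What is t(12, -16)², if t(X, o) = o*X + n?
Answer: 44100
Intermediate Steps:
n = -18 (n = -8 + 2*(-5) = -8 - 10 = -18)
t(X, o) = -18 + X*o (t(X, o) = o*X - 18 = X*o - 18 = -18 + X*o)
t(12, -16)² = (-18 + 12*(-16))² = (-18 - 192)² = (-210)² = 44100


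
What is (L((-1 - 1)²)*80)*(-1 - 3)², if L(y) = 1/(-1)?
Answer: -1280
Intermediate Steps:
L(y) = -1
(L((-1 - 1)²)*80)*(-1 - 3)² = (-1*80)*(-1 - 3)² = -80*(-4)² = -80*16 = -1280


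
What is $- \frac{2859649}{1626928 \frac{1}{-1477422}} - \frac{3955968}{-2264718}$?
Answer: $\frac{34667508743009133}{13349757704} \approx 2.5969 \cdot 10^{6}$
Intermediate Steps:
$- \frac{2859649}{1626928 \frac{1}{-1477422}} - \frac{3955968}{-2264718} = - \frac{2859649}{1626928 \left(- \frac{1}{1477422}\right)} - - \frac{659328}{377453} = - \frac{2859649}{- \frac{813464}{738711}} + \frac{659328}{377453} = \left(-2859649\right) \left(- \frac{738711}{813464}\right) + \frac{659328}{377453} = \frac{2112454172439}{813464} + \frac{659328}{377453} = \frac{34667508743009133}{13349757704}$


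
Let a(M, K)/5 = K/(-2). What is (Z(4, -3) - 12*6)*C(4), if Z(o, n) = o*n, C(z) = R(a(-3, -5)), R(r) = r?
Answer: -1050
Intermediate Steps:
a(M, K) = -5*K/2 (a(M, K) = 5*(K/(-2)) = 5*(K*(-½)) = 5*(-K/2) = -5*K/2)
C(z) = 25/2 (C(z) = -5/2*(-5) = 25/2)
Z(o, n) = n*o
(Z(4, -3) - 12*6)*C(4) = (-3*4 - 12*6)*(25/2) = (-12 - 72)*(25/2) = -84*25/2 = -1050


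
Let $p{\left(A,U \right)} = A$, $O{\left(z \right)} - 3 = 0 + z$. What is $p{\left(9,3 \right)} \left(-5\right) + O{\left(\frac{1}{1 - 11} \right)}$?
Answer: $- \frac{421}{10} \approx -42.1$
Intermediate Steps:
$O{\left(z \right)} = 3 + z$ ($O{\left(z \right)} = 3 + \left(0 + z\right) = 3 + z$)
$p{\left(9,3 \right)} \left(-5\right) + O{\left(\frac{1}{1 - 11} \right)} = 9 \left(-5\right) + \left(3 + \frac{1}{1 - 11}\right) = -45 + \left(3 + \frac{1}{-10}\right) = -45 + \left(3 - \frac{1}{10}\right) = -45 + \frac{29}{10} = - \frac{421}{10}$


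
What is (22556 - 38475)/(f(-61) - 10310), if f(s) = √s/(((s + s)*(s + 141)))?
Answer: 256297428224000/165991989760001 - 2547040*I*√61/165991989760001 ≈ 1.544 - 1.1984e-7*I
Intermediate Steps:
f(s) = 1/(2*√s*(141 + s)) (f(s) = √s/(((2*s)*(141 + s))) = √s/((2*s*(141 + s))) = (1/(2*s*(141 + s)))*√s = 1/(2*√s*(141 + s)))
(22556 - 38475)/(f(-61) - 10310) = (22556 - 38475)/(1/(2*√(-61)*(141 - 61)) - 10310) = -15919/((½)*(-I*√61/61)/80 - 10310) = -15919/((½)*(-I*√61/61)*(1/80) - 10310) = -15919/(-I*√61/9760 - 10310) = -15919/(-10310 - I*√61/9760)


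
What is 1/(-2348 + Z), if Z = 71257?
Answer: 1/68909 ≈ 1.4512e-5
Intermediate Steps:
1/(-2348 + Z) = 1/(-2348 + 71257) = 1/68909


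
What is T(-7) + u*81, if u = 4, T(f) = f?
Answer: 317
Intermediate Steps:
T(-7) + u*81 = -7 + 4*81 = -7 + 324 = 317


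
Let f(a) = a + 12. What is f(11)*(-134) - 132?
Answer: -3214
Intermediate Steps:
f(a) = 12 + a
f(11)*(-134) - 132 = (12 + 11)*(-134) - 132 = 23*(-134) - 132 = -3082 - 132 = -3214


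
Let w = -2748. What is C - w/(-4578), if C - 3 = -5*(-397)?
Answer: 1516386/763 ≈ 1987.4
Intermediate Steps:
C = 1988 (C = 3 - 5*(-397) = 3 + 1985 = 1988)
C - w/(-4578) = 1988 - (-2748)/(-4578) = 1988 - (-2748)*(-1)/4578 = 1988 - 1*458/763 = 1988 - 458/763 = 1516386/763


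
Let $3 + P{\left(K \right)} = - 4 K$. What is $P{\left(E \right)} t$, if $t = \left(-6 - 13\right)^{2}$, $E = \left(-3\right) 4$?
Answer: $16245$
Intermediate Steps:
$E = -12$
$P{\left(K \right)} = -3 - 4 K$
$t = 361$ ($t = \left(-19\right)^{2} = 361$)
$P{\left(E \right)} t = \left(-3 - -48\right) 361 = \left(-3 + 48\right) 361 = 45 \cdot 361 = 16245$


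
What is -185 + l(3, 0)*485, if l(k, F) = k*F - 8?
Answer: -4065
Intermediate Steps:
l(k, F) = -8 + F*k (l(k, F) = F*k - 8 = -8 + F*k)
-185 + l(3, 0)*485 = -185 + (-8 + 0*3)*485 = -185 + (-8 + 0)*485 = -185 - 8*485 = -185 - 3880 = -4065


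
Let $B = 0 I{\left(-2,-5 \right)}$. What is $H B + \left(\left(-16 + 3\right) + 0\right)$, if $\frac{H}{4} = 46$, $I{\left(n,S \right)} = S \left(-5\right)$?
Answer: $-13$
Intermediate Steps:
$I{\left(n,S \right)} = - 5 S$
$H = 184$ ($H = 4 \cdot 46 = 184$)
$B = 0$ ($B = 0 \left(\left(-5\right) \left(-5\right)\right) = 0 \cdot 25 = 0$)
$H B + \left(\left(-16 + 3\right) + 0\right) = 184 \cdot 0 + \left(\left(-16 + 3\right) + 0\right) = 0 + \left(-13 + 0\right) = 0 - 13 = -13$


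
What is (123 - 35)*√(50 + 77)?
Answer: 88*√127 ≈ 991.71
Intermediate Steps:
(123 - 35)*√(50 + 77) = 88*√127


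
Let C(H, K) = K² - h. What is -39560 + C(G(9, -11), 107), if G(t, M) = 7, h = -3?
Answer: -28108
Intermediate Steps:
C(H, K) = 3 + K² (C(H, K) = K² - 1*(-3) = K² + 3 = 3 + K²)
-39560 + C(G(9, -11), 107) = -39560 + (3 + 107²) = -39560 + (3 + 11449) = -39560 + 11452 = -28108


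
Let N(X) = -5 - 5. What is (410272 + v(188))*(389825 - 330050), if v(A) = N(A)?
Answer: 24523411050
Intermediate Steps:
N(X) = -10
v(A) = -10
(410272 + v(188))*(389825 - 330050) = (410272 - 10)*(389825 - 330050) = 410262*59775 = 24523411050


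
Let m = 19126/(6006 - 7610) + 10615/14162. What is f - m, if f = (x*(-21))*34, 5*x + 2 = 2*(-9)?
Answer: 8141287230/2839481 ≈ 2867.2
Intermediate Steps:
x = -4 (x = -⅖ + (2*(-9))/5 = -⅖ + (⅕)*(-18) = -⅖ - 18/5 = -4)
m = -31729494/2839481 (m = 19126/(-1604) + 10615*(1/14162) = 19126*(-1/1604) + 10615/14162 = -9563/802 + 10615/14162 = -31729494/2839481 ≈ -11.174)
f = 2856 (f = -4*(-21)*34 = 84*34 = 2856)
f - m = 2856 - 1*(-31729494/2839481) = 2856 + 31729494/2839481 = 8141287230/2839481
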